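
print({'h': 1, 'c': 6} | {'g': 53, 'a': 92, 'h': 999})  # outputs {'h': 999, 'c': 6, 'g': 53, 'a': 92}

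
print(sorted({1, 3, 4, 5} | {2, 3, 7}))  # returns [1, 2, 3, 4, 5, 7]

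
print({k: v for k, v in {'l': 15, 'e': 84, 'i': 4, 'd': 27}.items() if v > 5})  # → {'l': 15, 'e': 84, 'd': 27}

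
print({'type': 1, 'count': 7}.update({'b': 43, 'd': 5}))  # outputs None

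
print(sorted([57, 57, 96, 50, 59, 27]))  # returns [27, 50, 57, 57, 59, 96]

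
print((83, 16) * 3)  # (83, 16, 83, 16, 83, 16)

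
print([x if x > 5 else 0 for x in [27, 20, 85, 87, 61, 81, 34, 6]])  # [27, 20, 85, 87, 61, 81, 34, 6]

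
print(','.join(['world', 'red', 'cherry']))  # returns world,red,cherry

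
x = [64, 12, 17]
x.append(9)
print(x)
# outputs [64, 12, 17, 9]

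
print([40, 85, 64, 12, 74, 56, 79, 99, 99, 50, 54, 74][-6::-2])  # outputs [79, 74, 64, 40]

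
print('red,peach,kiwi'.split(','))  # ['red', 'peach', 'kiwi']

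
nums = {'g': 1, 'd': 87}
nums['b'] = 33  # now {'g': 1, 'd': 87, 'b': 33}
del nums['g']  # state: {'d': 87, 'b': 33}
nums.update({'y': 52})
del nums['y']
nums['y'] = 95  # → {'d': 87, 'b': 33, 'y': 95}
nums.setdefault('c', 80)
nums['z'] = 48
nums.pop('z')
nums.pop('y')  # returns 95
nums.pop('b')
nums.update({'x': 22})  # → {'d': 87, 'c': 80, 'x': 22}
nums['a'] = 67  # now {'d': 87, 'c': 80, 'x': 22, 'a': 67}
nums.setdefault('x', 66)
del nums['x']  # {'d': 87, 'c': 80, 'a': 67}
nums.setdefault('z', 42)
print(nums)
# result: {'d': 87, 'c': 80, 'a': 67, 'z': 42}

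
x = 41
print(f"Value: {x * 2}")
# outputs Value: 82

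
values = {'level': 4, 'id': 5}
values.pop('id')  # 5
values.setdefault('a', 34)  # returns 34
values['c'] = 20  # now {'level': 4, 'a': 34, 'c': 20}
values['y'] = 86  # {'level': 4, 'a': 34, 'c': 20, 'y': 86}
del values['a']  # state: {'level': 4, 'c': 20, 'y': 86}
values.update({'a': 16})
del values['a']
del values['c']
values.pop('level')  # 4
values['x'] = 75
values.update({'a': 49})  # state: {'y': 86, 'x': 75, 'a': 49}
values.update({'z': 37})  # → {'y': 86, 'x': 75, 'a': 49, 'z': 37}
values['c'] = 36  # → {'y': 86, 'x': 75, 'a': 49, 'z': 37, 'c': 36}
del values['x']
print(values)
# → {'y': 86, 'a': 49, 'z': 37, 'c': 36}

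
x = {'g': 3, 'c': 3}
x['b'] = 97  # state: {'g': 3, 'c': 3, 'b': 97}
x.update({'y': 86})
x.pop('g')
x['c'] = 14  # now {'c': 14, 'b': 97, 'y': 86}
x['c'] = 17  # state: {'c': 17, 'b': 97, 'y': 86}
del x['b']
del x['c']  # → {'y': 86}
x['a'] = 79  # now {'y': 86, 'a': 79}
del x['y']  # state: {'a': 79}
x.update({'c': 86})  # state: {'a': 79, 'c': 86}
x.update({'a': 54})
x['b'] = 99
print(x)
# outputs {'a': 54, 'c': 86, 'b': 99}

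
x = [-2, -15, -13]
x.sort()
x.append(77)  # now [-15, -13, -2, 77]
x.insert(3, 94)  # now [-15, -13, -2, 94, 77]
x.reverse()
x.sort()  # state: [-15, -13, -2, 77, 94]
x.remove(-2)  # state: [-15, -13, 77, 94]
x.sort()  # [-15, -13, 77, 94]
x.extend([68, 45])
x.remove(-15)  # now [-13, 77, 94, 68, 45]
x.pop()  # 45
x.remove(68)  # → [-13, 77, 94]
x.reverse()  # [94, 77, -13]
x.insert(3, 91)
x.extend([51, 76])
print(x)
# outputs [94, 77, -13, 91, 51, 76]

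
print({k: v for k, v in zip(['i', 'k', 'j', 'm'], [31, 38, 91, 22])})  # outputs {'i': 31, 'k': 38, 'j': 91, 'm': 22}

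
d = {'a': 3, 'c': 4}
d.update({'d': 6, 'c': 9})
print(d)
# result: {'a': 3, 'c': 9, 'd': 6}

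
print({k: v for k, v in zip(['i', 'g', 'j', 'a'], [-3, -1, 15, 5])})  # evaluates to {'i': -3, 'g': -1, 'j': 15, 'a': 5}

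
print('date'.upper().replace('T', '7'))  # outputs DA7E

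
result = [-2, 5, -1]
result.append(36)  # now [-2, 5, -1, 36]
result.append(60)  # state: [-2, 5, -1, 36, 60]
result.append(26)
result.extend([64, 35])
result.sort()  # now [-2, -1, 5, 26, 35, 36, 60, 64]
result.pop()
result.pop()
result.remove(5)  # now [-2, -1, 26, 35, 36]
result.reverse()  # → [36, 35, 26, -1, -2]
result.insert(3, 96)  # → [36, 35, 26, 96, -1, -2]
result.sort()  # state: [-2, -1, 26, 35, 36, 96]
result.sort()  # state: [-2, -1, 26, 35, 36, 96]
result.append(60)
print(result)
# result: [-2, -1, 26, 35, 36, 96, 60]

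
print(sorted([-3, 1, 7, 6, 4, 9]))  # [-3, 1, 4, 6, 7, 9]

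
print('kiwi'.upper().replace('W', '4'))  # KI4I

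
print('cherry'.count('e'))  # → 1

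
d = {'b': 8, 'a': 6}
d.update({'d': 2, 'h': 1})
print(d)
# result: {'b': 8, 'a': 6, 'd': 2, 'h': 1}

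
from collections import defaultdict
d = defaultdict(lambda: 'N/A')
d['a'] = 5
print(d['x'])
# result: N/A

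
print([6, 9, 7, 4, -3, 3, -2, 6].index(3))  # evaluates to 5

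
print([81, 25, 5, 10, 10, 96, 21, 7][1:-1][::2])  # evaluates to [25, 10, 96]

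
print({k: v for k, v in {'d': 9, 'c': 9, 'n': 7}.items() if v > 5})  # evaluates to {'d': 9, 'c': 9, 'n': 7}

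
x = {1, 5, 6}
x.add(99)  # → {1, 5, 6, 99}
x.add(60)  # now {1, 5, 6, 60, 99}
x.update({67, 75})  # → {1, 5, 6, 60, 67, 75, 99}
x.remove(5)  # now {1, 6, 60, 67, 75, 99}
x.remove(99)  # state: {1, 6, 60, 67, 75}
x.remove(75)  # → {1, 6, 60, 67}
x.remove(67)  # {1, 6, 60}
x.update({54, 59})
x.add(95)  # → {1, 6, 54, 59, 60, 95}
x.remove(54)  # {1, 6, 59, 60, 95}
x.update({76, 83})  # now {1, 6, 59, 60, 76, 83, 95}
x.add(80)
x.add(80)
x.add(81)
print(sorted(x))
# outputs [1, 6, 59, 60, 76, 80, 81, 83, 95]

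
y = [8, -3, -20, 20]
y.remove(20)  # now [8, -3, -20]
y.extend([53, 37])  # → [8, -3, -20, 53, 37]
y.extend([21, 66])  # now [8, -3, -20, 53, 37, 21, 66]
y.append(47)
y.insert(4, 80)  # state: [8, -3, -20, 53, 80, 37, 21, 66, 47]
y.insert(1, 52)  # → [8, 52, -3, -20, 53, 80, 37, 21, 66, 47]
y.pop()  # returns 47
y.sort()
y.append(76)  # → [-20, -3, 8, 21, 37, 52, 53, 66, 80, 76]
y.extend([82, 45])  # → [-20, -3, 8, 21, 37, 52, 53, 66, 80, 76, 82, 45]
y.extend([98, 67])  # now [-20, -3, 8, 21, 37, 52, 53, 66, 80, 76, 82, 45, 98, 67]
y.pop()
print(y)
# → [-20, -3, 8, 21, 37, 52, 53, 66, 80, 76, 82, 45, 98]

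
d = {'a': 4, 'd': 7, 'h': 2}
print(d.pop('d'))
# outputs 7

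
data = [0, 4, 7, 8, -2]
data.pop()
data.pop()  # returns 8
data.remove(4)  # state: [0, 7]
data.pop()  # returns 7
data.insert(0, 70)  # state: [70, 0]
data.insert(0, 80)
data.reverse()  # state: [0, 70, 80]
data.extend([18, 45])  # [0, 70, 80, 18, 45]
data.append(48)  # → [0, 70, 80, 18, 45, 48]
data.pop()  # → 48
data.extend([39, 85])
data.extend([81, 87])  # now [0, 70, 80, 18, 45, 39, 85, 81, 87]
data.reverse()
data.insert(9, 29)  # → [87, 81, 85, 39, 45, 18, 80, 70, 0, 29]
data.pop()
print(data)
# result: [87, 81, 85, 39, 45, 18, 80, 70, 0]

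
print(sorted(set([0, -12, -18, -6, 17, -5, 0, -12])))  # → [-18, -12, -6, -5, 0, 17]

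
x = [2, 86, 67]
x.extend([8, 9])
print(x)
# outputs [2, 86, 67, 8, 9]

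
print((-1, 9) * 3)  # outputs (-1, 9, -1, 9, -1, 9)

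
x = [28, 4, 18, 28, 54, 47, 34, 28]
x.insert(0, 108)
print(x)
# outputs [108, 28, 4, 18, 28, 54, 47, 34, 28]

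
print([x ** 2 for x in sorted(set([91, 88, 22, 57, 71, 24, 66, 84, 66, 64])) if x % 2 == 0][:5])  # [484, 576, 4096, 4356, 7056]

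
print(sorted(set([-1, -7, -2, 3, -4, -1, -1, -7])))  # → [-7, -4, -2, -1, 3]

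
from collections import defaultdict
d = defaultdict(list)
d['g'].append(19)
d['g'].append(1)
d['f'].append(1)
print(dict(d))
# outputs {'g': [19, 1], 'f': [1]}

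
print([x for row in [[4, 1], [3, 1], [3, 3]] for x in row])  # [4, 1, 3, 1, 3, 3]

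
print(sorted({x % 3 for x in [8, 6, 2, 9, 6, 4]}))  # [0, 1, 2]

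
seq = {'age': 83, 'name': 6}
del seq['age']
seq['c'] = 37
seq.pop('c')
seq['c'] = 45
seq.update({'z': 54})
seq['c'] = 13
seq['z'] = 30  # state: {'name': 6, 'c': 13, 'z': 30}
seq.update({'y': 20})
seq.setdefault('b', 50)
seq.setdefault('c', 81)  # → 13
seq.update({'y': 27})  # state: {'name': 6, 'c': 13, 'z': 30, 'y': 27, 'b': 50}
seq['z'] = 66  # {'name': 6, 'c': 13, 'z': 66, 'y': 27, 'b': 50}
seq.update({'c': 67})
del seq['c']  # {'name': 6, 'z': 66, 'y': 27, 'b': 50}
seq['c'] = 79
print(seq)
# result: {'name': 6, 'z': 66, 'y': 27, 'b': 50, 'c': 79}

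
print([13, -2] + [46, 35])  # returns [13, -2, 46, 35]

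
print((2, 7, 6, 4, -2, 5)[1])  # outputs 7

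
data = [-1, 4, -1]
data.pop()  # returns -1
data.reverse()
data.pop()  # -1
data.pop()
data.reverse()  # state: []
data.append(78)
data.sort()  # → [78]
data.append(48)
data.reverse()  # [48, 78]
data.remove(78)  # [48]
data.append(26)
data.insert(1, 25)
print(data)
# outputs [48, 25, 26]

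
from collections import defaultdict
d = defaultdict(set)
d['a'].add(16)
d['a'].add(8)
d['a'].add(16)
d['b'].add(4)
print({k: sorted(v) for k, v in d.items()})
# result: {'a': [8, 16], 'b': [4]}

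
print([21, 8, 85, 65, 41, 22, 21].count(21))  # 2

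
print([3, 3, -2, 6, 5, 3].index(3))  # 0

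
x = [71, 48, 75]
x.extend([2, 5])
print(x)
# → [71, 48, 75, 2, 5]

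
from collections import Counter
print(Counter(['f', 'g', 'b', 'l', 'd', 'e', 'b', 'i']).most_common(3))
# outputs [('b', 2), ('f', 1), ('g', 1)]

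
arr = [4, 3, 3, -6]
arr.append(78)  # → [4, 3, 3, -6, 78]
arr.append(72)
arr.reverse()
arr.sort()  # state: [-6, 3, 3, 4, 72, 78]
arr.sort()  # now [-6, 3, 3, 4, 72, 78]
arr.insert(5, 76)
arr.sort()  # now [-6, 3, 3, 4, 72, 76, 78]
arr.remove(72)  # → [-6, 3, 3, 4, 76, 78]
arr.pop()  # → 78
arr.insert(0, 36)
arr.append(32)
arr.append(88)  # [36, -6, 3, 3, 4, 76, 32, 88]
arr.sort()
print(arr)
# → [-6, 3, 3, 4, 32, 36, 76, 88]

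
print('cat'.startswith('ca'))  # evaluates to True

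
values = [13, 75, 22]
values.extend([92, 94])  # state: [13, 75, 22, 92, 94]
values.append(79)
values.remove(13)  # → [75, 22, 92, 94, 79]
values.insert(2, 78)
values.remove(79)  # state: [75, 22, 78, 92, 94]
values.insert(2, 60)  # [75, 22, 60, 78, 92, 94]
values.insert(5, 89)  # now [75, 22, 60, 78, 92, 89, 94]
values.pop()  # 94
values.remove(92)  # [75, 22, 60, 78, 89]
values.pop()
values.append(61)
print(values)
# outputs [75, 22, 60, 78, 61]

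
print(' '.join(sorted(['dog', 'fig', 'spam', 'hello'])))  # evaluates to dog fig hello spam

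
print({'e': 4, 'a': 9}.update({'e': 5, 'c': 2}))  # None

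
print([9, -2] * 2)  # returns [9, -2, 9, -2]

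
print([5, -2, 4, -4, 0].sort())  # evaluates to None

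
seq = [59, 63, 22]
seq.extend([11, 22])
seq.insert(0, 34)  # [34, 59, 63, 22, 11, 22]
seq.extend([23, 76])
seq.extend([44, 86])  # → [34, 59, 63, 22, 11, 22, 23, 76, 44, 86]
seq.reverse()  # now [86, 44, 76, 23, 22, 11, 22, 63, 59, 34]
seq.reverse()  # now [34, 59, 63, 22, 11, 22, 23, 76, 44, 86]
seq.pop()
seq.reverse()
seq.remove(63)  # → [44, 76, 23, 22, 11, 22, 59, 34]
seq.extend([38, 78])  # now [44, 76, 23, 22, 11, 22, 59, 34, 38, 78]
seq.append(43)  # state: [44, 76, 23, 22, 11, 22, 59, 34, 38, 78, 43]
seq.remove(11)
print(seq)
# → [44, 76, 23, 22, 22, 59, 34, 38, 78, 43]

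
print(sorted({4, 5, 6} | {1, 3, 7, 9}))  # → [1, 3, 4, 5, 6, 7, 9]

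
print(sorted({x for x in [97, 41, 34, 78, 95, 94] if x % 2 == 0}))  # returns [34, 78, 94]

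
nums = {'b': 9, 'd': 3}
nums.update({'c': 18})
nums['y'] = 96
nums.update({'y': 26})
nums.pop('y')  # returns 26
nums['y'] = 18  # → {'b': 9, 'd': 3, 'c': 18, 'y': 18}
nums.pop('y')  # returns 18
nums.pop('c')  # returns 18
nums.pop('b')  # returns 9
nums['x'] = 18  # {'d': 3, 'x': 18}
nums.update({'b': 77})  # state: {'d': 3, 'x': 18, 'b': 77}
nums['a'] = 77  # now {'d': 3, 'x': 18, 'b': 77, 'a': 77}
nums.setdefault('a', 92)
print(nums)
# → {'d': 3, 'x': 18, 'b': 77, 'a': 77}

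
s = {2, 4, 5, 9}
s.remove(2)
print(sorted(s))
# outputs [4, 5, 9]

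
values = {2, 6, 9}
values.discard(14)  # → {2, 6, 9}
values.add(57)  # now {2, 6, 9, 57}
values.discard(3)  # {2, 6, 9, 57}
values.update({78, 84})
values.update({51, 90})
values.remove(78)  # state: {2, 6, 9, 51, 57, 84, 90}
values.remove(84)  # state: {2, 6, 9, 51, 57, 90}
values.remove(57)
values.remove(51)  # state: {2, 6, 9, 90}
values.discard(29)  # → {2, 6, 9, 90}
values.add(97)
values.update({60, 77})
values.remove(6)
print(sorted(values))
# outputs [2, 9, 60, 77, 90, 97]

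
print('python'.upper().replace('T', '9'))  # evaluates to PY9HON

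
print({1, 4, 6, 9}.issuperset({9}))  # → True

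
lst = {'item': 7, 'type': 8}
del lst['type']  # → {'item': 7}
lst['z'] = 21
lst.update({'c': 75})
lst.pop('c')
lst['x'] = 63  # {'item': 7, 'z': 21, 'x': 63}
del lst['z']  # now {'item': 7, 'x': 63}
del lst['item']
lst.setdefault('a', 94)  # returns 94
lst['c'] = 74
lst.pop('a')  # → 94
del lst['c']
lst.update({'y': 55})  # {'x': 63, 'y': 55}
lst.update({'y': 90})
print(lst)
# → {'x': 63, 'y': 90}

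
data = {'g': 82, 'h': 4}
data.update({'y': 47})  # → {'g': 82, 'h': 4, 'y': 47}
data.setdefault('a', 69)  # 69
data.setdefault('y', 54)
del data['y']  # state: {'g': 82, 'h': 4, 'a': 69}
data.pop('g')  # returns 82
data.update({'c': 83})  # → {'h': 4, 'a': 69, 'c': 83}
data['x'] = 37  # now {'h': 4, 'a': 69, 'c': 83, 'x': 37}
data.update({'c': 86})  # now {'h': 4, 'a': 69, 'c': 86, 'x': 37}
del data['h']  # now {'a': 69, 'c': 86, 'x': 37}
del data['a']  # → {'c': 86, 'x': 37}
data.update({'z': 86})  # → {'c': 86, 'x': 37, 'z': 86}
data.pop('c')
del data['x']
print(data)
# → {'z': 86}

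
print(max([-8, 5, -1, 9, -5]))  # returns 9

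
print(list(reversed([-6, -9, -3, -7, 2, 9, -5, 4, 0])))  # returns [0, 4, -5, 9, 2, -7, -3, -9, -6]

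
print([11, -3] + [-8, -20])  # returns [11, -3, -8, -20]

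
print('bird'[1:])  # ird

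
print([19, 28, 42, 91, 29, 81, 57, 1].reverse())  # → None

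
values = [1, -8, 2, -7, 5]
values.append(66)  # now [1, -8, 2, -7, 5, 66]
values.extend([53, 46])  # [1, -8, 2, -7, 5, 66, 53, 46]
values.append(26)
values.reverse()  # [26, 46, 53, 66, 5, -7, 2, -8, 1]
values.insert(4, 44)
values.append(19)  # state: [26, 46, 53, 66, 44, 5, -7, 2, -8, 1, 19]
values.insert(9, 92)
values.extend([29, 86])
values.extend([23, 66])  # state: [26, 46, 53, 66, 44, 5, -7, 2, -8, 92, 1, 19, 29, 86, 23, 66]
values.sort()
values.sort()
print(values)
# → [-8, -7, 1, 2, 5, 19, 23, 26, 29, 44, 46, 53, 66, 66, 86, 92]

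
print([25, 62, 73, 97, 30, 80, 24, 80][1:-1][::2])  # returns [62, 97, 80]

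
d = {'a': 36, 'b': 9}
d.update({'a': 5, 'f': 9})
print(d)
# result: {'a': 5, 'b': 9, 'f': 9}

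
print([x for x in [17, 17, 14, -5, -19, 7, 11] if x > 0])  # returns [17, 17, 14, 7, 11]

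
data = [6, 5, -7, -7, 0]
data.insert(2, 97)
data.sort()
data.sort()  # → [-7, -7, 0, 5, 6, 97]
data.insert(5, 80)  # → [-7, -7, 0, 5, 6, 80, 97]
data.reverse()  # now [97, 80, 6, 5, 0, -7, -7]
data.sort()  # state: [-7, -7, 0, 5, 6, 80, 97]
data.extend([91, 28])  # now [-7, -7, 0, 5, 6, 80, 97, 91, 28]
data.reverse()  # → [28, 91, 97, 80, 6, 5, 0, -7, -7]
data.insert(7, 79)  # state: [28, 91, 97, 80, 6, 5, 0, 79, -7, -7]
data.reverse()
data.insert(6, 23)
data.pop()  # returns 28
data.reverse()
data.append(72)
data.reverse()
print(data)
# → [72, -7, -7, 79, 0, 5, 6, 23, 80, 97, 91]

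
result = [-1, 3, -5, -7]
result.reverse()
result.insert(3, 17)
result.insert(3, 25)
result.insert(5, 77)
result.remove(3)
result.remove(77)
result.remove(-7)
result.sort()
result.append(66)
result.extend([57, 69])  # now [-5, -1, 17, 25, 66, 57, 69]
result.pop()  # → 69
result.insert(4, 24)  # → [-5, -1, 17, 25, 24, 66, 57]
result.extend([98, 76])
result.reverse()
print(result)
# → [76, 98, 57, 66, 24, 25, 17, -1, -5]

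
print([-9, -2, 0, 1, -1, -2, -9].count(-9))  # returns 2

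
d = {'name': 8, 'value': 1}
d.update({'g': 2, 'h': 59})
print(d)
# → {'name': 8, 'value': 1, 'g': 2, 'h': 59}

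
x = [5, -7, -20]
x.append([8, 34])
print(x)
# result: [5, -7, -20, [8, 34]]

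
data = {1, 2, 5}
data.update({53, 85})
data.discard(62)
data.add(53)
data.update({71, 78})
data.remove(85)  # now {1, 2, 5, 53, 71, 78}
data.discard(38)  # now {1, 2, 5, 53, 71, 78}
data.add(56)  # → {1, 2, 5, 53, 56, 71, 78}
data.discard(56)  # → {1, 2, 5, 53, 71, 78}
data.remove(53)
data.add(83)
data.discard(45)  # {1, 2, 5, 71, 78, 83}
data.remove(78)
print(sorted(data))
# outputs [1, 2, 5, 71, 83]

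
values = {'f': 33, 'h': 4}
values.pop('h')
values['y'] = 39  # {'f': 33, 'y': 39}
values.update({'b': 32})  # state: {'f': 33, 'y': 39, 'b': 32}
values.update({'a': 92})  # {'f': 33, 'y': 39, 'b': 32, 'a': 92}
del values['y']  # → {'f': 33, 'b': 32, 'a': 92}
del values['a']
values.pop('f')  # 33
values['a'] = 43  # {'b': 32, 'a': 43}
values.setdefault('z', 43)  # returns 43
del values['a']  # {'b': 32, 'z': 43}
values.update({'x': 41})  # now {'b': 32, 'z': 43, 'x': 41}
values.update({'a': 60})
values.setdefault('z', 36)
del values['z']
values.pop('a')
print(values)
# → {'b': 32, 'x': 41}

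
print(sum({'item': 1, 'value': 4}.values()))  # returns 5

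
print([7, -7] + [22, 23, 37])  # [7, -7, 22, 23, 37]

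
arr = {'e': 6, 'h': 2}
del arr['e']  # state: {'h': 2}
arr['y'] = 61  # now {'h': 2, 'y': 61}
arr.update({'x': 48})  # {'h': 2, 'y': 61, 'x': 48}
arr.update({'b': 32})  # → {'h': 2, 'y': 61, 'x': 48, 'b': 32}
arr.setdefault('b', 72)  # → 32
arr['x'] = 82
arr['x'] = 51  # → {'h': 2, 'y': 61, 'x': 51, 'b': 32}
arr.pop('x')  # 51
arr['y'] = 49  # {'h': 2, 'y': 49, 'b': 32}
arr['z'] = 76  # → {'h': 2, 'y': 49, 'b': 32, 'z': 76}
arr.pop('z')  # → 76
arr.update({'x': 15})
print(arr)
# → {'h': 2, 'y': 49, 'b': 32, 'x': 15}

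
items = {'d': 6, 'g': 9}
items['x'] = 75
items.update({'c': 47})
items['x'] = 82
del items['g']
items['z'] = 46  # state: {'d': 6, 'x': 82, 'c': 47, 'z': 46}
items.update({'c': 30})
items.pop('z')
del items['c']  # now {'d': 6, 'x': 82}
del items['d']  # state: {'x': 82}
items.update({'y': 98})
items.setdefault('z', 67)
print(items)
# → {'x': 82, 'y': 98, 'z': 67}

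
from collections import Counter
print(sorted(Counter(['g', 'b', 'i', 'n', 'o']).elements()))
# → ['b', 'g', 'i', 'n', 'o']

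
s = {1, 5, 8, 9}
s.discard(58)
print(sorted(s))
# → [1, 5, 8, 9]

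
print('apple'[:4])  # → appl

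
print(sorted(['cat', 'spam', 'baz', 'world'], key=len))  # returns ['cat', 'baz', 'spam', 'world']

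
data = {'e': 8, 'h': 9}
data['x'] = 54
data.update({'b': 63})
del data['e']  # {'h': 9, 'x': 54, 'b': 63}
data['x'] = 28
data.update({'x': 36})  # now {'h': 9, 'x': 36, 'b': 63}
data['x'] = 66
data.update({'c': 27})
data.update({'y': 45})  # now {'h': 9, 'x': 66, 'b': 63, 'c': 27, 'y': 45}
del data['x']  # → {'h': 9, 'b': 63, 'c': 27, 'y': 45}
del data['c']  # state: {'h': 9, 'b': 63, 'y': 45}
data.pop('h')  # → 9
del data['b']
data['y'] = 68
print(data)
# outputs {'y': 68}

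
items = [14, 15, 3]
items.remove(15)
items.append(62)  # [14, 3, 62]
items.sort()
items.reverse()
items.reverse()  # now [3, 14, 62]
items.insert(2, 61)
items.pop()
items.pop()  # 61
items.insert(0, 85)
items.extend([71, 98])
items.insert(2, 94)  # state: [85, 3, 94, 14, 71, 98]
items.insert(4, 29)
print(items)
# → [85, 3, 94, 14, 29, 71, 98]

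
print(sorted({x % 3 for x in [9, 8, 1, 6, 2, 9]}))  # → [0, 1, 2]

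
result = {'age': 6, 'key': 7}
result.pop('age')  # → 6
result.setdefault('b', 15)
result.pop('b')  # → 15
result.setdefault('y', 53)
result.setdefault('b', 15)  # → 15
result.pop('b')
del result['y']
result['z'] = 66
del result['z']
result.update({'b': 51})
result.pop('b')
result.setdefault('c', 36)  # 36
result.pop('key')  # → 7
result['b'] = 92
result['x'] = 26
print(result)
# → {'c': 36, 'b': 92, 'x': 26}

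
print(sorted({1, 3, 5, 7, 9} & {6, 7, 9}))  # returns [7, 9]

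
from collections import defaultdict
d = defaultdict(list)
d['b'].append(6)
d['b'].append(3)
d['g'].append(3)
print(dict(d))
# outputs {'b': [6, 3], 'g': [3]}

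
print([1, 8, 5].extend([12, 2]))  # None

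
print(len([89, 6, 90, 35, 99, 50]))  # 6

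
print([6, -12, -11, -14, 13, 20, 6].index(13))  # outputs 4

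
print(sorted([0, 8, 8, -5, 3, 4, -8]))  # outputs [-8, -5, 0, 3, 4, 8, 8]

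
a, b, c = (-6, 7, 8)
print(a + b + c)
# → 9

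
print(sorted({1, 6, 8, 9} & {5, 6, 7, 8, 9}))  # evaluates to [6, 8, 9]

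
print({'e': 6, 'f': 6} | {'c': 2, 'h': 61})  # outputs {'e': 6, 'f': 6, 'c': 2, 'h': 61}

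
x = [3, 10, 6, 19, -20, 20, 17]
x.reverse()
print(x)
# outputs [17, 20, -20, 19, 6, 10, 3]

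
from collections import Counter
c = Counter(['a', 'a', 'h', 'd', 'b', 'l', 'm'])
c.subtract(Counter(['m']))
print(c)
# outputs Counter({'a': 2, 'h': 1, 'd': 1, 'b': 1, 'l': 1, 'm': 0})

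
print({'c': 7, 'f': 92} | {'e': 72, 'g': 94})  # {'c': 7, 'f': 92, 'e': 72, 'g': 94}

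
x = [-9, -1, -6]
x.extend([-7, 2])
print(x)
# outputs [-9, -1, -6, -7, 2]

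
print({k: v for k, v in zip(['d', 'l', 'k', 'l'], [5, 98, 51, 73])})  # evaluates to {'d': 5, 'l': 73, 'k': 51}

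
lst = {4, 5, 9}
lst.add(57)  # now {4, 5, 9, 57}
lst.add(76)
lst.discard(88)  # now {4, 5, 9, 57, 76}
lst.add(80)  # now {4, 5, 9, 57, 76, 80}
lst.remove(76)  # {4, 5, 9, 57, 80}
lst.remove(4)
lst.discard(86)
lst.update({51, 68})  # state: {5, 9, 51, 57, 68, 80}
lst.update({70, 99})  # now {5, 9, 51, 57, 68, 70, 80, 99}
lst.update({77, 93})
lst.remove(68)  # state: {5, 9, 51, 57, 70, 77, 80, 93, 99}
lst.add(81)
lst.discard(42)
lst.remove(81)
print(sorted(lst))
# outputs [5, 9, 51, 57, 70, 77, 80, 93, 99]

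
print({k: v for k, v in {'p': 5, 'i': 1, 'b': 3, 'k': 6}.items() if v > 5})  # {'k': 6}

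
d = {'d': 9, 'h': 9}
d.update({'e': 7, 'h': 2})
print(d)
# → {'d': 9, 'h': 2, 'e': 7}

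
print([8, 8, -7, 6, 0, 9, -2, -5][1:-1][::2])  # [8, 6, 9]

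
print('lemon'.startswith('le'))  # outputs True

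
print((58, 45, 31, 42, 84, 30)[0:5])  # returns (58, 45, 31, 42, 84)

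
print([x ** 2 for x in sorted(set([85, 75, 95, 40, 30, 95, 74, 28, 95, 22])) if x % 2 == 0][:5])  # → [484, 784, 900, 1600, 5476]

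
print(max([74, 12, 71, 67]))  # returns 74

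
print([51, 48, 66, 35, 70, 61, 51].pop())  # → 51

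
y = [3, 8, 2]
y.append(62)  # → [3, 8, 2, 62]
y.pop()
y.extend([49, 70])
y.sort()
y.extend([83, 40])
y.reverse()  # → [40, 83, 70, 49, 8, 3, 2]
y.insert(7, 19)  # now [40, 83, 70, 49, 8, 3, 2, 19]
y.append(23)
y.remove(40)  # [83, 70, 49, 8, 3, 2, 19, 23]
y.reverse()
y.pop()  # 83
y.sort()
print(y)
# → [2, 3, 8, 19, 23, 49, 70]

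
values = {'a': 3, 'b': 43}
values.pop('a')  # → 3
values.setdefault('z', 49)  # 49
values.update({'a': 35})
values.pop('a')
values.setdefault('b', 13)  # 43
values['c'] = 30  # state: {'b': 43, 'z': 49, 'c': 30}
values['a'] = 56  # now {'b': 43, 'z': 49, 'c': 30, 'a': 56}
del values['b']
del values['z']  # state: {'c': 30, 'a': 56}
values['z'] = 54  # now {'c': 30, 'a': 56, 'z': 54}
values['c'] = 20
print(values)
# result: {'c': 20, 'a': 56, 'z': 54}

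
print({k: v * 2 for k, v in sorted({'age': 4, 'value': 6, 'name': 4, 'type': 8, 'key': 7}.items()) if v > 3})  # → {'age': 8, 'key': 14, 'name': 8, 'type': 16, 'value': 12}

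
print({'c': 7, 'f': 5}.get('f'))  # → 5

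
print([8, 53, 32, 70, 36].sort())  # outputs None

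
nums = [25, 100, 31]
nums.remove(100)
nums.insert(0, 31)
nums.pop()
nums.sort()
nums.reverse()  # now [31, 25]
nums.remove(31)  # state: [25]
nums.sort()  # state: [25]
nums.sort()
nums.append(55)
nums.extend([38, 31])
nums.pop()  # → 31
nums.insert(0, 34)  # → [34, 25, 55, 38]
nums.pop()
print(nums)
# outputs [34, 25, 55]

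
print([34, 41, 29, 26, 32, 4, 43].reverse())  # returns None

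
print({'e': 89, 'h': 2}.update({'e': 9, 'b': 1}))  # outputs None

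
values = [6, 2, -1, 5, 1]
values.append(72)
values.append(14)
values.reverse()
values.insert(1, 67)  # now [14, 67, 72, 1, 5, -1, 2, 6]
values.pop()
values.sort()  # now [-1, 1, 2, 5, 14, 67, 72]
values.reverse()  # [72, 67, 14, 5, 2, 1, -1]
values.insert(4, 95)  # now [72, 67, 14, 5, 95, 2, 1, -1]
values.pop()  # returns -1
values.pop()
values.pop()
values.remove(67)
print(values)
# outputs [72, 14, 5, 95]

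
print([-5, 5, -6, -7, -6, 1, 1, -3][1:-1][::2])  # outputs [5, -7, 1]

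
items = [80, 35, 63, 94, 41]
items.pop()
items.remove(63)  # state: [80, 35, 94]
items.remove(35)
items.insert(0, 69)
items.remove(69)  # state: [80, 94]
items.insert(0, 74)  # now [74, 80, 94]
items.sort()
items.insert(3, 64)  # [74, 80, 94, 64]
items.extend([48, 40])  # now [74, 80, 94, 64, 48, 40]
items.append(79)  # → [74, 80, 94, 64, 48, 40, 79]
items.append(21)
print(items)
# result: [74, 80, 94, 64, 48, 40, 79, 21]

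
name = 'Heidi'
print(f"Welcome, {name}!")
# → Welcome, Heidi!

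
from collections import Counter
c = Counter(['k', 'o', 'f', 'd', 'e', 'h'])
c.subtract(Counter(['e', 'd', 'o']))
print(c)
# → Counter({'k': 1, 'f': 1, 'h': 1, 'o': 0, 'd': 0, 'e': 0})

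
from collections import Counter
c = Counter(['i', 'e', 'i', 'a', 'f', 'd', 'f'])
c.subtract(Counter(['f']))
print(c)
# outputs Counter({'i': 2, 'e': 1, 'a': 1, 'f': 1, 'd': 1})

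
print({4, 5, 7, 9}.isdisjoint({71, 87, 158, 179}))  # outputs True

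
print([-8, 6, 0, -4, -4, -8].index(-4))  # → 3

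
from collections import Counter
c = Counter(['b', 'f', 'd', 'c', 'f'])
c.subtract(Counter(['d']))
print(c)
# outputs Counter({'f': 2, 'b': 1, 'c': 1, 'd': 0})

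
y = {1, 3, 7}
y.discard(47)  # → {1, 3, 7}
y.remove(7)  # {1, 3}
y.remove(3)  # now {1}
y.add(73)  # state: {1, 73}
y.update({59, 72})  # {1, 59, 72, 73}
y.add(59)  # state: {1, 59, 72, 73}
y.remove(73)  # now {1, 59, 72}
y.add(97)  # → {1, 59, 72, 97}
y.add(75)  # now {1, 59, 72, 75, 97}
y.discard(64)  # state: {1, 59, 72, 75, 97}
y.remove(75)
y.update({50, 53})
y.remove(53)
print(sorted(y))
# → [1, 50, 59, 72, 97]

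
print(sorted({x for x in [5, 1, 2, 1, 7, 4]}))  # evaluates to [1, 2, 4, 5, 7]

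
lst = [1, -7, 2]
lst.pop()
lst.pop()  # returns -7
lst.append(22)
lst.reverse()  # [22, 1]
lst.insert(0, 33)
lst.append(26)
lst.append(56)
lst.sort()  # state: [1, 22, 26, 33, 56]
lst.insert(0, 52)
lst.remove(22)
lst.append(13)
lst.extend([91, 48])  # [52, 1, 26, 33, 56, 13, 91, 48]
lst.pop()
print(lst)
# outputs [52, 1, 26, 33, 56, 13, 91]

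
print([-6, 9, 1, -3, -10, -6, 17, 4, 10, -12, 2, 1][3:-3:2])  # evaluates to [-3, -6, 4]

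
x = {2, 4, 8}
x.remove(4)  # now {2, 8}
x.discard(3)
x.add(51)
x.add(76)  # {2, 8, 51, 76}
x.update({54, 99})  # {2, 8, 51, 54, 76, 99}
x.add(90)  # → {2, 8, 51, 54, 76, 90, 99}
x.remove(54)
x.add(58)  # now {2, 8, 51, 58, 76, 90, 99}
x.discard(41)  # {2, 8, 51, 58, 76, 90, 99}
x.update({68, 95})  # {2, 8, 51, 58, 68, 76, 90, 95, 99}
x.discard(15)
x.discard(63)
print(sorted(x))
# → [2, 8, 51, 58, 68, 76, 90, 95, 99]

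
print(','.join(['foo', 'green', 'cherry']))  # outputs foo,green,cherry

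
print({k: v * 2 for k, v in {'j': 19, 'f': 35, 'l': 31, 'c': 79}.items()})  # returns {'j': 38, 'f': 70, 'l': 62, 'c': 158}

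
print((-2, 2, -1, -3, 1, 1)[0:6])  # (-2, 2, -1, -3, 1, 1)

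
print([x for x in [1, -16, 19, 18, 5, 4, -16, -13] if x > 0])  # [1, 19, 18, 5, 4]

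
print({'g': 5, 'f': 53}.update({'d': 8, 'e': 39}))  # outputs None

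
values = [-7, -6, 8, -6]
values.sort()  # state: [-7, -6, -6, 8]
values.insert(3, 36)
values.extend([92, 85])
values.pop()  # 85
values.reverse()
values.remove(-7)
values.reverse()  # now [-6, -6, 36, 8, 92]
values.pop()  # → 92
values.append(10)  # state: [-6, -6, 36, 8, 10]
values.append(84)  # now [-6, -6, 36, 8, 10, 84]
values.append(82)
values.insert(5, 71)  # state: [-6, -6, 36, 8, 10, 71, 84, 82]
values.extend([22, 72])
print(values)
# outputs [-6, -6, 36, 8, 10, 71, 84, 82, 22, 72]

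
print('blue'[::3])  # be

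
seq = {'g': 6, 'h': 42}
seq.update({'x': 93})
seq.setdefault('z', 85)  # 85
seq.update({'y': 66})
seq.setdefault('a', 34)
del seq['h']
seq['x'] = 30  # {'g': 6, 'x': 30, 'z': 85, 'y': 66, 'a': 34}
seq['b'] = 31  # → {'g': 6, 'x': 30, 'z': 85, 'y': 66, 'a': 34, 'b': 31}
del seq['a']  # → {'g': 6, 'x': 30, 'z': 85, 'y': 66, 'b': 31}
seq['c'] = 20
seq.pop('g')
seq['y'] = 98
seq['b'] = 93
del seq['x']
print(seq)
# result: {'z': 85, 'y': 98, 'b': 93, 'c': 20}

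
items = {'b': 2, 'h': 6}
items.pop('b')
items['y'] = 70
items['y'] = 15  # {'h': 6, 'y': 15}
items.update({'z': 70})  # {'h': 6, 'y': 15, 'z': 70}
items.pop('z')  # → 70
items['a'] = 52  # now {'h': 6, 'y': 15, 'a': 52}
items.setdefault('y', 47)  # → 15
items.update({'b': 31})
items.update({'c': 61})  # {'h': 6, 'y': 15, 'a': 52, 'b': 31, 'c': 61}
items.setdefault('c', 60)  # 61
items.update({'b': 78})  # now {'h': 6, 'y': 15, 'a': 52, 'b': 78, 'c': 61}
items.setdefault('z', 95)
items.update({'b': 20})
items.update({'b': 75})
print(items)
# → {'h': 6, 'y': 15, 'a': 52, 'b': 75, 'c': 61, 'z': 95}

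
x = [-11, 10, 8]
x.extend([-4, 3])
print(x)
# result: [-11, 10, 8, -4, 3]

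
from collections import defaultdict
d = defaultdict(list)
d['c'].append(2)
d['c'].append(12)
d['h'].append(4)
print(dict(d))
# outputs {'c': [2, 12], 'h': [4]}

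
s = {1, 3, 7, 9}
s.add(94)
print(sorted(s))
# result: [1, 3, 7, 9, 94]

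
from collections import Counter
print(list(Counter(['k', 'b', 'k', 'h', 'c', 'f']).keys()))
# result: ['k', 'b', 'h', 'c', 'f']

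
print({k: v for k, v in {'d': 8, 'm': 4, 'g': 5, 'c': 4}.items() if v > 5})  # {'d': 8}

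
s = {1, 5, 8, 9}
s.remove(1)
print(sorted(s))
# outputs [5, 8, 9]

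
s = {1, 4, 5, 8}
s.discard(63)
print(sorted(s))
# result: [1, 4, 5, 8]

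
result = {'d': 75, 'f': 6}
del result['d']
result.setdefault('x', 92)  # 92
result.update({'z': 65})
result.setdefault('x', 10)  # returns 92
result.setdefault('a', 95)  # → 95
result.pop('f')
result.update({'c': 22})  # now {'x': 92, 'z': 65, 'a': 95, 'c': 22}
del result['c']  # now {'x': 92, 'z': 65, 'a': 95}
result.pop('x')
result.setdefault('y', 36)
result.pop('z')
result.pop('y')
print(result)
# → {'a': 95}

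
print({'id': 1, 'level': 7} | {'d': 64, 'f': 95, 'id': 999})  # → {'id': 999, 'level': 7, 'd': 64, 'f': 95}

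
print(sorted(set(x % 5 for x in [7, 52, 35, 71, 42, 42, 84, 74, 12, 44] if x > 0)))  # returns [0, 1, 2, 4]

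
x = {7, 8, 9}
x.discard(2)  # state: {7, 8, 9}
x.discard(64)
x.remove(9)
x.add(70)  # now {7, 8, 70}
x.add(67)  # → {7, 8, 67, 70}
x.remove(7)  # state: {8, 67, 70}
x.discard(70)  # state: {8, 67}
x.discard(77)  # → {8, 67}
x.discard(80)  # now {8, 67}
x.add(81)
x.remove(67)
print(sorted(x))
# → [8, 81]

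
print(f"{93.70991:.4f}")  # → 93.7099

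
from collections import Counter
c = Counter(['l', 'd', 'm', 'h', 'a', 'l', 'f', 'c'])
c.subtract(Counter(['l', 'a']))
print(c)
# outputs Counter({'l': 1, 'd': 1, 'm': 1, 'h': 1, 'f': 1, 'c': 1, 'a': 0})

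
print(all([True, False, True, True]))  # False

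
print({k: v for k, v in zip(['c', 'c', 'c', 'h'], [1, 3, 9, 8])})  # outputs {'c': 9, 'h': 8}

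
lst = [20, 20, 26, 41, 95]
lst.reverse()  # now [95, 41, 26, 20, 20]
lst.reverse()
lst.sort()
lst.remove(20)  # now [20, 26, 41, 95]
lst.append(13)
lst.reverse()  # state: [13, 95, 41, 26, 20]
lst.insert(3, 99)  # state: [13, 95, 41, 99, 26, 20]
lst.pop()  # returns 20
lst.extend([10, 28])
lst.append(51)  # [13, 95, 41, 99, 26, 10, 28, 51]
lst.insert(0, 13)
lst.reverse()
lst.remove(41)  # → [51, 28, 10, 26, 99, 95, 13, 13]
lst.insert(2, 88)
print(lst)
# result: [51, 28, 88, 10, 26, 99, 95, 13, 13]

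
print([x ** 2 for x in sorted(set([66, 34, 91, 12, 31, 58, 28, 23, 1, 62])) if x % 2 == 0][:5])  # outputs [144, 784, 1156, 3364, 3844]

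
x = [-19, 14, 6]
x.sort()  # [-19, 6, 14]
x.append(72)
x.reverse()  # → [72, 14, 6, -19]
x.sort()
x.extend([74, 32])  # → [-19, 6, 14, 72, 74, 32]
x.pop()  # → 32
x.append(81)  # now [-19, 6, 14, 72, 74, 81]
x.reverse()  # [81, 74, 72, 14, 6, -19]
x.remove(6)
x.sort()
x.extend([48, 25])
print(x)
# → [-19, 14, 72, 74, 81, 48, 25]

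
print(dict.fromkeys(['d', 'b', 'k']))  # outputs {'d': None, 'b': None, 'k': None}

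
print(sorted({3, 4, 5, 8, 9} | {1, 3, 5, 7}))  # [1, 3, 4, 5, 7, 8, 9]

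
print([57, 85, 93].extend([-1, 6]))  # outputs None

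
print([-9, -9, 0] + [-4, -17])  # [-9, -9, 0, -4, -17]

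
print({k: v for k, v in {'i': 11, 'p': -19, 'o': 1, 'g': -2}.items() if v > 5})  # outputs {'i': 11}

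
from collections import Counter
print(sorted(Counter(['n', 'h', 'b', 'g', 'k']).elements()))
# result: ['b', 'g', 'h', 'k', 'n']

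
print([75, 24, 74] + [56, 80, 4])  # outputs [75, 24, 74, 56, 80, 4]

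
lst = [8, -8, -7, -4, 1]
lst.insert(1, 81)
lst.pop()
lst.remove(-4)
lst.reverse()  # [-7, -8, 81, 8]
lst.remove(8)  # [-7, -8, 81]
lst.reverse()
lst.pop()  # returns -7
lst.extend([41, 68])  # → [81, -8, 41, 68]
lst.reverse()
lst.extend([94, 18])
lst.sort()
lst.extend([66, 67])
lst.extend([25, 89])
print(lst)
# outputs [-8, 18, 41, 68, 81, 94, 66, 67, 25, 89]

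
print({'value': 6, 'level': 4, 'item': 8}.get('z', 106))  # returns 106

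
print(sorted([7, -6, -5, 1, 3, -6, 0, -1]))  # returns [-6, -6, -5, -1, 0, 1, 3, 7]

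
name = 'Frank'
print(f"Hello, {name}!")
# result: Hello, Frank!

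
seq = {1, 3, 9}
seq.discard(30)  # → {1, 3, 9}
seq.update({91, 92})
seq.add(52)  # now {1, 3, 9, 52, 91, 92}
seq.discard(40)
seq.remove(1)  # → {3, 9, 52, 91, 92}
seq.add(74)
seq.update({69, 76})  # {3, 9, 52, 69, 74, 76, 91, 92}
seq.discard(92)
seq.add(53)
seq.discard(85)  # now {3, 9, 52, 53, 69, 74, 76, 91}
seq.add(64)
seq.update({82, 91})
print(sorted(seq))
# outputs [3, 9, 52, 53, 64, 69, 74, 76, 82, 91]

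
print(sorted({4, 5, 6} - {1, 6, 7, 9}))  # [4, 5]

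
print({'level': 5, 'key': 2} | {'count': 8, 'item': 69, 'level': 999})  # {'level': 999, 'key': 2, 'count': 8, 'item': 69}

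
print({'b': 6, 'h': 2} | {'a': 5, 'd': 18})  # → {'b': 6, 'h': 2, 'a': 5, 'd': 18}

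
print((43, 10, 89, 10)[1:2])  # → (10,)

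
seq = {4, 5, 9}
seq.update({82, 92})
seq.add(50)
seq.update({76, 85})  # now {4, 5, 9, 50, 76, 82, 85, 92}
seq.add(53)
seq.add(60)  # {4, 5, 9, 50, 53, 60, 76, 82, 85, 92}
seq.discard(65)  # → {4, 5, 9, 50, 53, 60, 76, 82, 85, 92}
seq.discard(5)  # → {4, 9, 50, 53, 60, 76, 82, 85, 92}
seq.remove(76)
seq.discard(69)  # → {4, 9, 50, 53, 60, 82, 85, 92}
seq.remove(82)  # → {4, 9, 50, 53, 60, 85, 92}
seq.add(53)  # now {4, 9, 50, 53, 60, 85, 92}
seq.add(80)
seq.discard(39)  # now {4, 9, 50, 53, 60, 80, 85, 92}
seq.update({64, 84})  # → {4, 9, 50, 53, 60, 64, 80, 84, 85, 92}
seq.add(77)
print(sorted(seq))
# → [4, 9, 50, 53, 60, 64, 77, 80, 84, 85, 92]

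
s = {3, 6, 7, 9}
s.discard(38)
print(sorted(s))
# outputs [3, 6, 7, 9]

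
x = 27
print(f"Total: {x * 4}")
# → Total: 108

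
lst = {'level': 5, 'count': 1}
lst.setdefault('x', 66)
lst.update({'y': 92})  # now {'level': 5, 'count': 1, 'x': 66, 'y': 92}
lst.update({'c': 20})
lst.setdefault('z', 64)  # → 64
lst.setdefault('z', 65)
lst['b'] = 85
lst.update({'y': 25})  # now {'level': 5, 'count': 1, 'x': 66, 'y': 25, 'c': 20, 'z': 64, 'b': 85}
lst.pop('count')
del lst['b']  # {'level': 5, 'x': 66, 'y': 25, 'c': 20, 'z': 64}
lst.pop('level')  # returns 5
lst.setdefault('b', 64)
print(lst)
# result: {'x': 66, 'y': 25, 'c': 20, 'z': 64, 'b': 64}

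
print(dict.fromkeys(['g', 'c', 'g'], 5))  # {'g': 5, 'c': 5}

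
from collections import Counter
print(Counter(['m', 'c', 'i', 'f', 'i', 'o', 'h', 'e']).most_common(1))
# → [('i', 2)]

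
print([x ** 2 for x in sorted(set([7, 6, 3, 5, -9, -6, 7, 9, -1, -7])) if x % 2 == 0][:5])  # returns [36, 36]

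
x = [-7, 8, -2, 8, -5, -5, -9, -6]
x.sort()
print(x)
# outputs [-9, -7, -6, -5, -5, -2, 8, 8]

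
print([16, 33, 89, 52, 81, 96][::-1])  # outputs [96, 81, 52, 89, 33, 16]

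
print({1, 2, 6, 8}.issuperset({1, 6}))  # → True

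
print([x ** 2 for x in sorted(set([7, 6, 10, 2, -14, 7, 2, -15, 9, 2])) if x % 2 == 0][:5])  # [196, 4, 36, 100]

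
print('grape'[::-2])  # eag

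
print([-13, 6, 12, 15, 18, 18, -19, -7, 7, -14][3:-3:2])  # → [15, 18]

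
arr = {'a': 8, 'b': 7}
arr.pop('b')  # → 7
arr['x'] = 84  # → {'a': 8, 'x': 84}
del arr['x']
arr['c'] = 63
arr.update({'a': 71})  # {'a': 71, 'c': 63}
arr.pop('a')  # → 71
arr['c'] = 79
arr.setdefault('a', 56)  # 56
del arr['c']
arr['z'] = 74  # {'a': 56, 'z': 74}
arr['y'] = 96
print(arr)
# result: {'a': 56, 'z': 74, 'y': 96}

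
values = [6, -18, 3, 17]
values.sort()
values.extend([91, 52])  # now [-18, 3, 6, 17, 91, 52]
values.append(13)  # [-18, 3, 6, 17, 91, 52, 13]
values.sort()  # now [-18, 3, 6, 13, 17, 52, 91]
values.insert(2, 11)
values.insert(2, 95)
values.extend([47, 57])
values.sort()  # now [-18, 3, 6, 11, 13, 17, 47, 52, 57, 91, 95]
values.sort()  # [-18, 3, 6, 11, 13, 17, 47, 52, 57, 91, 95]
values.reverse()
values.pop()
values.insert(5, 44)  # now [95, 91, 57, 52, 47, 44, 17, 13, 11, 6, 3]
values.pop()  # 3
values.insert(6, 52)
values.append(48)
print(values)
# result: [95, 91, 57, 52, 47, 44, 52, 17, 13, 11, 6, 48]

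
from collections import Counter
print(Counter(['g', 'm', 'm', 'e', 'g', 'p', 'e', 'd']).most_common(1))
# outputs [('g', 2)]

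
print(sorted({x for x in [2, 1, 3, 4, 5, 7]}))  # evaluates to [1, 2, 3, 4, 5, 7]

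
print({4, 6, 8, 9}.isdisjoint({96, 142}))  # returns True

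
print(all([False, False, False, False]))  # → False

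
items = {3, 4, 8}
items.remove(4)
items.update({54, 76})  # {3, 8, 54, 76}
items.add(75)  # {3, 8, 54, 75, 76}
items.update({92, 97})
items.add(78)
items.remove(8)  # {3, 54, 75, 76, 78, 92, 97}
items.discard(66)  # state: {3, 54, 75, 76, 78, 92, 97}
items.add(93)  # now {3, 54, 75, 76, 78, 92, 93, 97}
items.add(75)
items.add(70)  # {3, 54, 70, 75, 76, 78, 92, 93, 97}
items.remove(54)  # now {3, 70, 75, 76, 78, 92, 93, 97}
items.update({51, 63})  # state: {3, 51, 63, 70, 75, 76, 78, 92, 93, 97}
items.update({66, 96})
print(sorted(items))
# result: [3, 51, 63, 66, 70, 75, 76, 78, 92, 93, 96, 97]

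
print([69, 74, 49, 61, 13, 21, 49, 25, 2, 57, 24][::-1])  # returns [24, 57, 2, 25, 49, 21, 13, 61, 49, 74, 69]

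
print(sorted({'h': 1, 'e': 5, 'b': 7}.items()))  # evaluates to [('b', 7), ('e', 5), ('h', 1)]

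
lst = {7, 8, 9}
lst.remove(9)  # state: {7, 8}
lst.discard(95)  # {7, 8}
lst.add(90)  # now {7, 8, 90}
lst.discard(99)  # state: {7, 8, 90}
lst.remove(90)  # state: {7, 8}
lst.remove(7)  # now {8}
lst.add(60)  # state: {8, 60}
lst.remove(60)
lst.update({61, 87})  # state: {8, 61, 87}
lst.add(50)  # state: {8, 50, 61, 87}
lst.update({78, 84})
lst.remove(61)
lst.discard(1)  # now {8, 50, 78, 84, 87}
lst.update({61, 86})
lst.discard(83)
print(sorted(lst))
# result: [8, 50, 61, 78, 84, 86, 87]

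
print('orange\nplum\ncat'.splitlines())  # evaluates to ['orange', 'plum', 'cat']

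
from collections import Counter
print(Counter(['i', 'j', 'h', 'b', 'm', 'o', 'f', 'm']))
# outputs Counter({'m': 2, 'i': 1, 'j': 1, 'h': 1, 'b': 1, 'o': 1, 'f': 1})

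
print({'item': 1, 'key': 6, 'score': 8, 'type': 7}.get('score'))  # 8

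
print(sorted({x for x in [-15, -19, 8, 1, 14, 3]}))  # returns [-19, -15, 1, 3, 8, 14]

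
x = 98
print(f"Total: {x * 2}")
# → Total: 196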